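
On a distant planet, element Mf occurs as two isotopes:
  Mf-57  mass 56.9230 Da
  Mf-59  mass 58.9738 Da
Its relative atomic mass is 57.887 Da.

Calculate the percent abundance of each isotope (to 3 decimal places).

With x = fraction of Mf-57 (so Mf-59 is 1 − x):
56.9230·x + 58.9738·(1 − x) = 57.887
(56.9230 − 58.9738)·x = 57.887 − 58.9738
x = -1.0868 / -2.0508 = 0.52994 → 52.994% Mf-57, 47.006% Mf-59.

Mf-57: 52.994%, Mf-59: 47.006%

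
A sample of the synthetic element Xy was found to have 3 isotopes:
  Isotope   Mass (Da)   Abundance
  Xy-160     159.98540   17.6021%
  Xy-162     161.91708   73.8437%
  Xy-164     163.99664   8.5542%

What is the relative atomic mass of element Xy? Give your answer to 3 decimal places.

Weight each isotope mass by its fractional abundance: 0.176021 × 159.98540 + 0.738437 × 161.91708 + 0.085542 × 163.99664
= 28.160790 + 119.565563 + 14.028601 = 161.754954 Da

161.755 Da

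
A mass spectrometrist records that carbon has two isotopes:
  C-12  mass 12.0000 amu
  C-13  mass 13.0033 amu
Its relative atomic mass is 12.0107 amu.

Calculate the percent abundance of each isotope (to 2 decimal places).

C-12: 98.93%, C-13: 1.07%

Writing the weighted mean with unknown fraction x of C-12:
12.0000·x + 13.0033·(1 − x) = 12.0107
(12.0000 − 13.0033)·x = 12.0107 − 13.0033
x = -0.9926 / -1.0033 = 0.98934 → 98.93% C-12, 1.07% C-13.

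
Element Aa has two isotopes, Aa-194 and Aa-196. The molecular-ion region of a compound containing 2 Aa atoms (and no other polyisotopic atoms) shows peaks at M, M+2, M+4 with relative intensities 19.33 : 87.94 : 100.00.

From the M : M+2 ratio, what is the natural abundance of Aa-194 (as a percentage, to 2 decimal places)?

If p is the fraction of Aa that is Aa-194, then I(M+2)/I(M) = [C(2,1)·p^1·(1−p)] / p^2 = 2·(1−p)/p = 87.94/19.33 = 4.5494
(1−p)/p = 4.5494/2 = 2.2747  ⇒  p = 1/(1 + 2.2747) = 0.3054
Aa-194: 30.54%, Aa-196: 69.46%.

30.54%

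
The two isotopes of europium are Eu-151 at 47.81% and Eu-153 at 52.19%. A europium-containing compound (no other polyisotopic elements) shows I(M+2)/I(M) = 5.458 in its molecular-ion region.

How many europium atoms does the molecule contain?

5

The M+2/M ratio from n Eu atoms is n · q/p = n · 0.5219/0.4781.
n = 5.458 × 0.4781/0.5219 = 5.00 ≈ 5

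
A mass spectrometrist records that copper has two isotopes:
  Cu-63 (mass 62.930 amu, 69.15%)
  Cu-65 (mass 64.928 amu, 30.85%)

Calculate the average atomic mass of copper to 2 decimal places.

63.55 amu

Ar = Σ fᵢ·mᵢ = 0.6915 × 62.930 + 0.3085 × 64.928
= 43.5161 + 20.0303 = 63.5464 amu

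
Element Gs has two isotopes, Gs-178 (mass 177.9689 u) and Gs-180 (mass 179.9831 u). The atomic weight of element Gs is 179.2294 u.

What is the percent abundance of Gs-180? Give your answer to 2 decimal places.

With x = fraction of Gs-178 (so Gs-180 is 1 − x):
177.9689·x + 179.9831·(1 − x) = 179.2294
(177.9689 − 179.9831)·x = 179.2294 − 179.9831
x = -0.7537 / -2.0142 = 0.37419 → 37.42% Gs-178, 62.58% Gs-180.

62.58%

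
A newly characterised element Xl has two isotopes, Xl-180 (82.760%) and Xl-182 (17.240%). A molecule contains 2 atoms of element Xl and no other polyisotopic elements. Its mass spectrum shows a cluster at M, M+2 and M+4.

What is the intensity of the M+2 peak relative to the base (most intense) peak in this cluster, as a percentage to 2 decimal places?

41.66%

Term probabilities: M 0.6849, M+2 0.2854, M+4 0.0297. Base peak = M.
P(M) = C(2,0) × 0.82760^2 × 0.17240^0 = 1 × 0.68492176 × 1.0000 = 0.684922 (base)
P(M+2) = C(2,1) × 0.82760^1 × 0.17240^1 = 2 × 0.8276 × 0.1724 = 0.285356
Relative intensity = 0.285356 / 0.684922 × 100 = 41.66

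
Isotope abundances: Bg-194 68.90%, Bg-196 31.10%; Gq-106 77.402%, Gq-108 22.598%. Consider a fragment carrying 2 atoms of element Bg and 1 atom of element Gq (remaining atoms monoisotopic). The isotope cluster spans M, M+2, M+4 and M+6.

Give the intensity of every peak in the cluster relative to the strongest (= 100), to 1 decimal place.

Element Bg pattern (n=2): 0.474721 : 0.428558 : 0.096721
Element Gq pattern (n=1): 0.77402 : 0.22598
Convolve the two distributions (both contribute in 2-u steps):
  M: 0.474721×0.77402 = 0.367444
  M+2: 0.474721×0.22598 + 0.428558×0.77402 = 0.438990
  M+4: 0.428558×0.22598 + 0.096721×0.77402 = 0.171710
  M+6: 0.096721×0.22598 = 0.021857
Scale to base peak (0.438990) = 100: 83.7 : 100.0 : 39.1 : 5.0

83.7 : 100.0 : 39.1 : 5.0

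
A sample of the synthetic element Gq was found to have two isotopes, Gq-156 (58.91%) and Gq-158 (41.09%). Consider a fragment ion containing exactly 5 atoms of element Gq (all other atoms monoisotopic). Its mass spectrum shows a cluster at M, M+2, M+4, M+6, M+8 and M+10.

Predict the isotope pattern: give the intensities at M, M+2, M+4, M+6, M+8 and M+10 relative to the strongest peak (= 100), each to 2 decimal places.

20.55 : 71.68 : 100.00 : 69.75 : 24.33 : 3.39

Expanding (0.5891 + 0.4109)^5:
P(M) = 0.5891^5 = 0.070949
P(M+2) = 5 × 0.5891^4 × 0.4109^1 = 0.247436
P(M+4) = 10 × 0.5891^3 × 0.4109^2 = 0.345175
P(M+6) = 10 × 0.5891^2 × 0.4109^3 = 0.240761
P(M+8) = 5 × 0.5891^1 × 0.4109^4 = 0.083966
P(M+10) = 0.4109^5 = 0.011713
The M+4 peak is largest (0.345175); scaling to 100 gives 20.55 : 71.68 : 100.00 : 69.75 : 24.33 : 3.39.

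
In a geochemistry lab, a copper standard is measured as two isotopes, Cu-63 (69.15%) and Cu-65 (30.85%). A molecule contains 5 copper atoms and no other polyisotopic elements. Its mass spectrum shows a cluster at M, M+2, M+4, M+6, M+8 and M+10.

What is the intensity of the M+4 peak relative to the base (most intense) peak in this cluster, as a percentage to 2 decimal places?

Binomial terms of (0.6915 + 0.3085)^5: M 0.1581, M+2 0.3527, M+4 0.3147, M+6 0.1404, M+8 0.0313, M+10 0.0028 → M+2 is the base peak.
P(M+2) = C(5,1) × 0.6915^4 × 0.3085^1 = 5 × 0.2286487 × 0.3085 = 0.352691 (base)
P(M+4) = C(5,2) × 0.6915^3 × 0.3085^2 = 10 × 0.33065611 × 0.09517225 = 0.314693
Relative intensity = 0.314693 / 0.352691 × 100 = 89.23

89.23%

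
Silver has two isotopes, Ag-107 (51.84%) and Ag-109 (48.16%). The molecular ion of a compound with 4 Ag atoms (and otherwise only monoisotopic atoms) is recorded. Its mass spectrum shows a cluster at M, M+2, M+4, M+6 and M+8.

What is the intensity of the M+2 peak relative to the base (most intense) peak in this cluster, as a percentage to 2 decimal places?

71.76%

Binomial terms of (0.5184 + 0.4816)^4: M 0.0722, M+2 0.2684, M+4 0.3740, M+6 0.2316, M+8 0.0538 → M+4 is the base peak.
P(M+4) = C(4,2) × 0.5184^2 × 0.4816^2 = 6 × 0.26873856 × 0.23193856 = 0.373985 (base)
P(M+2) = C(4,1) × 0.5184^3 × 0.4816^1 = 4 × 0.13931407 × 0.4816 = 0.268375
Relative intensity = 0.268375 / 0.373985 × 100 = 71.76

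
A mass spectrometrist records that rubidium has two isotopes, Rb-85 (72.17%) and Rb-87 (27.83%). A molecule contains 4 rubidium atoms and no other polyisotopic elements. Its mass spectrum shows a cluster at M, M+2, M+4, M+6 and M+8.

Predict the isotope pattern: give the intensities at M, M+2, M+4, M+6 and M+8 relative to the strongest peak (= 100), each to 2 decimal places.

64.83 : 100.00 : 57.84 : 14.87 : 1.43

The 4 Rb atoms are independent, so intensities follow the terms of (0.7217 + 0.2783)^4.
P(M) = 0.7217^4 = 0.271286
P(M+2) = 4 × 0.7217^3 × 0.2783^1 = 0.418450
P(M+4) = 6 × 0.7217^2 × 0.2783^2 = 0.242042
P(M+6) = 4 × 0.7217^1 × 0.2783^3 = 0.062224
P(M+8) = 0.2783^4 = 0.005999
The M+2 peak is largest (0.418450); scaling to 100 gives 64.83 : 100.00 : 57.84 : 14.87 : 1.43.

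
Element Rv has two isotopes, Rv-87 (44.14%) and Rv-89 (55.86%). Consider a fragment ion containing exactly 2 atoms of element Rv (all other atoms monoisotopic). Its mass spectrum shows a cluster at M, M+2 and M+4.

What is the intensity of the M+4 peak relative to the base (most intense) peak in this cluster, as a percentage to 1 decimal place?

Binomial terms of (0.4414 + 0.5586)^2: M 0.1948, M+2 0.4931, M+4 0.3120 → M+2 is the base peak.
P(M+2) = C(2,1) × 0.4414^1 × 0.5586^1 = 2 × 0.4414 × 0.5586 = 0.493132 (base)
P(M+4) = C(2,2) × 0.4414^0 × 0.5586^2 = 1 × 1.0000 × 0.31203396 = 0.312034
Relative intensity = 0.312034 / 0.493132 × 100 = 63.3

63.3%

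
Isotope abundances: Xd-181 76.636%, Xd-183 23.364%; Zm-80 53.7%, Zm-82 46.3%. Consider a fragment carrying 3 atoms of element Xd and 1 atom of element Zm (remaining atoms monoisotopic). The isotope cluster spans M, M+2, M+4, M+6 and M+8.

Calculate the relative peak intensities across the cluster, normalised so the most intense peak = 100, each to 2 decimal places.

56.28 : 100.00 : 60.07 : 15.13 : 1.38

Element Xd pattern (n=3): 0.45008909 : 0.41165568 : 0.12550137 : 0.01275386
Element Zm pattern (n=1): 0.5370 : 0.4630
Convolve the two distributions (both contribute in 2-u steps):
  M: 0.45008909×0.5370 = 0.241698
  M+2: 0.45008909×0.4630 + 0.41165568×0.5370 = 0.429450
  M+4: 0.41165568×0.4630 + 0.12550137×0.5370 = 0.257991
  M+6: 0.12550137×0.4630 + 0.01275386×0.5370 = 0.064956
  M+8: 0.01275386×0.4630 = 0.005905
Scale to base peak (0.429450) = 100: 56.28 : 100.00 : 60.07 : 15.13 : 1.38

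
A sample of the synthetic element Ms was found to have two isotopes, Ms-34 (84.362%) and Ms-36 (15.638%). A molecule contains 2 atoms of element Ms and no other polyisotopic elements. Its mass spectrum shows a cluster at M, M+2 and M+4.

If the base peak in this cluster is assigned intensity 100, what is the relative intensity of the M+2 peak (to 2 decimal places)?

Binomial terms of (0.84362 + 0.15638)^2: M 0.7117, M+2 0.2639, M+4 0.0245 → M is the base peak.
P(M) = C(2,0) × 0.84362^2 × 0.15638^0 = 1 × 0.7116947 × 1.0000 = 0.711695 (base)
P(M+2) = C(2,1) × 0.84362^1 × 0.15638^1 = 2 × 0.84362 × 0.15638 = 0.263851
Relative intensity = 0.263851 / 0.711695 × 100 = 37.07

37.07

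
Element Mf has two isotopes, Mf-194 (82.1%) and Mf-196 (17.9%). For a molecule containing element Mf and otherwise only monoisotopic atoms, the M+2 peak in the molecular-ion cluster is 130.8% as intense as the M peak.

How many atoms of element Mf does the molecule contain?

6

With n Mf atoms, P(M+2)/P(M) = C(n,1)·p^(n−1)q / p^n = n·q/p = n · 0.179/0.821.
n = 1.308 × 0.821/0.179 = 6.00 ≈ 6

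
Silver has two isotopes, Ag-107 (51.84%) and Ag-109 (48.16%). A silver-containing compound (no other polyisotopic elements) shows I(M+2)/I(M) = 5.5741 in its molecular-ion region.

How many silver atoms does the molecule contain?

6

With n Ag atoms, P(M+2)/P(M) = C(n,1)·p^(n−1)q / p^n = n·q/p = n · 0.4816/0.5184.
n = 5.5741 × 0.5184/0.4816 = 6.00 ≈ 6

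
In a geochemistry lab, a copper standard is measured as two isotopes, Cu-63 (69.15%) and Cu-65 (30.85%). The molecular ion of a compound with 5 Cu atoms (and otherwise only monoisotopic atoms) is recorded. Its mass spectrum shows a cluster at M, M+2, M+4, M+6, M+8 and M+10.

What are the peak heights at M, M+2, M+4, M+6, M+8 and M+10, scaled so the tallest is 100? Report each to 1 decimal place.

Expanding (0.6915 + 0.3085)^5:
P(M) = 0.6915^5 = 0.158111
P(M+2) = 5 × 0.6915^4 × 0.3085^1 = 0.352691
P(M+4) = 10 × 0.6915^3 × 0.3085^2 = 0.314693
P(M+6) = 10 × 0.6915^2 × 0.3085^3 = 0.140394
P(M+8) = 5 × 0.6915^1 × 0.3085^4 = 0.031317
P(M+10) = 0.3085^5 = 0.002794
The M+2 peak is largest (0.352691); scaling to 100 gives 44.8 : 100.0 : 89.2 : 39.8 : 8.9 : 0.8.

44.8 : 100.0 : 89.2 : 39.8 : 8.9 : 0.8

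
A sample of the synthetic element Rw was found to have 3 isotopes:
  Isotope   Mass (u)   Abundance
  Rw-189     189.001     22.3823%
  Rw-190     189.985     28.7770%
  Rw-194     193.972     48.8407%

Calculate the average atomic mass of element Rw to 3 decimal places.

Weight each isotope mass by its fractional abundance: 0.223823 × 189.001 + 0.287770 × 189.985 + 0.488407 × 193.972
= 42.3028 + 54.6720 + 94.7373 = 191.7121 u

191.712 u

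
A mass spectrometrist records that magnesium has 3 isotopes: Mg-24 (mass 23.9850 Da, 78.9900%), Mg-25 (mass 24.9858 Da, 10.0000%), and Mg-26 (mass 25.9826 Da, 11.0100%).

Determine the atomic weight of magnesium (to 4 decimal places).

24.3050 Da

Average mass = Σ (abundance × isotope mass) = 0.789900 × 23.9850 + 0.100000 × 24.9858 + 0.110100 × 25.9826
= 18.94575 + 2.49858 + 2.86068 = 24.30501 Da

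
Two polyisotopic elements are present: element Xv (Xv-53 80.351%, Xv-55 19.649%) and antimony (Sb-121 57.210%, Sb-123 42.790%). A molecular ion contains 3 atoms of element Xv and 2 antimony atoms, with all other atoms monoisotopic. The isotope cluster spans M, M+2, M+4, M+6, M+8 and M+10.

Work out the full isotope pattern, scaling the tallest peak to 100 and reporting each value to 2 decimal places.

44.85 : 100.00 : 82.36 : 31.10 : 5.48 : 0.37

Element Xv pattern (n=3): 0.51876881 : 0.38057853 : 0.09306651 : 0.00758615
Antimony pattern (n=2): 0.32729841 : 0.48960318 : 0.18309841
Convolve the two distributions (both contribute in 2-u steps):
  M: 0.51876881×0.32729841 = 0.169792
  M+2: 0.51876881×0.48960318 + 0.38057853×0.32729841 = 0.378554
  M+4: 0.51876881×0.18309841 + 0.38057853×0.48960318 + 0.09306651×0.32729841 = 0.311779
  M+6: 0.38057853×0.18309841 + 0.09306651×0.48960318 + 0.00758615×0.32729841 = 0.117732
  M+8: 0.09306651×0.18309841 + 0.00758615×0.48960318 = 0.020755
  M+10: 0.00758615×0.18309841 = 0.001389
Scale to base peak (0.378554) = 100: 44.85 : 100.00 : 82.36 : 31.10 : 5.48 : 0.37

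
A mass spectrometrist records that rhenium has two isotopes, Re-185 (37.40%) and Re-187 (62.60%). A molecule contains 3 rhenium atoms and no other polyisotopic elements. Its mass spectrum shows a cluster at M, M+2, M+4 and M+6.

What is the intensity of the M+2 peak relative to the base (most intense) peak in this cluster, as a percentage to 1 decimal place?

(0.3740 + 0.6260)^3 gives M 0.0523, M+2 0.2627, M+4 0.4397, M+6 0.2453; the largest is M+4.
P(M+4) = C(3,2) × 0.3740^1 × 0.6260^2 = 3 × 0.3740 × 0.391876 = 0.439685 (base)
P(M+2) = C(3,1) × 0.3740^2 × 0.6260^1 = 3 × 0.139876 × 0.6260 = 0.262687
Relative intensity = 0.262687 / 0.439685 × 100 = 59.7

59.7%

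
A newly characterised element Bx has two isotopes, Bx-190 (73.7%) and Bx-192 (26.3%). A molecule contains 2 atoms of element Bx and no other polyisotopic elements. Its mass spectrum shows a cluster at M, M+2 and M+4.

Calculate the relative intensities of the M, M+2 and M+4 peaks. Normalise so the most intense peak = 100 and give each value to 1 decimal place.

Each Bx atom is independently Bx-190 (p = 0.737) or Bx-192 (q = 0.263); the cluster is the binomial expansion (p + q)^2.
P(M) = 0.737^2 = 0.543169
P(M+2) = 2 × 0.737^1 × 0.263^1 = 0.387662
P(M+4) = 0.263^2 = 0.069169
The M peak is largest (0.543169); scaling to 100 gives 100.0 : 71.4 : 12.7.

100.0 : 71.4 : 12.7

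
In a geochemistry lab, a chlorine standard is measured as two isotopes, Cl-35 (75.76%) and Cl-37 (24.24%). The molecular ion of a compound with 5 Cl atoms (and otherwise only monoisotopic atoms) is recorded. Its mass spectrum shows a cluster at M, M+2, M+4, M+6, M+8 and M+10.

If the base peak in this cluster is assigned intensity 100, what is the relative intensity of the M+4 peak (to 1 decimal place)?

64.0

Term probabilities: M 0.2496, M+2 0.3993, M+4 0.2555, M+6 0.0817, M+8 0.0131, M+10 0.0008. Base peak = M+2.
P(M+2) = C(5,1) × 0.7576^4 × 0.2424^1 = 5 × 0.32942751 × 0.2424 = 0.399266 (base)
P(M+4) = C(5,2) × 0.7576^3 × 0.2424^2 = 10 × 0.4348304 × 0.05875776 = 0.255497
Relative intensity = 0.255497 / 0.399266 × 100 = 64.0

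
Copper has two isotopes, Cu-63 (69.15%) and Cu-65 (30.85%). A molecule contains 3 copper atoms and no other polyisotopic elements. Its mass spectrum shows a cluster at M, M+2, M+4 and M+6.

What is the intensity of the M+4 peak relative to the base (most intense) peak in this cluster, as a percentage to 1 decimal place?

44.6%

Binomial terms of (0.6915 + 0.3085)^3: M 0.3307, M+2 0.4425, M+4 0.1974, M+6 0.0294 → M+2 is the base peak.
P(M+2) = C(3,1) × 0.6915^2 × 0.3085^1 = 3 × 0.47817225 × 0.3085 = 0.442548 (base)
P(M+4) = C(3,2) × 0.6915^1 × 0.3085^2 = 3 × 0.6915 × 0.09517225 = 0.197435
Relative intensity = 0.197435 / 0.442548 × 100 = 44.6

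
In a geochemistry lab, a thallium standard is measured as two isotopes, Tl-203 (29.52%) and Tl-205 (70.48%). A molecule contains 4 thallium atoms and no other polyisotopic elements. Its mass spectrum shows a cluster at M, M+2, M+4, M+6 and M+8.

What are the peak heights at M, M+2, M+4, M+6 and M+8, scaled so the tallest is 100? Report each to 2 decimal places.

1.84 : 17.54 : 62.83 : 100.00 : 59.69

Expanding (0.2952 + 0.7048)^4:
P(M) = 0.2952^4 = 0.007594
P(M+2) = 4 × 0.2952^3 × 0.7048^1 = 0.072523
P(M+4) = 6 × 0.2952^2 × 0.7048^2 = 0.259726
P(M+6) = 4 × 0.2952^1 × 0.7048^3 = 0.413403
P(M+8) = 0.7048^4 = 0.246754
The M+6 peak is largest (0.413403); scaling to 100 gives 1.84 : 17.54 : 62.83 : 100.00 : 59.69.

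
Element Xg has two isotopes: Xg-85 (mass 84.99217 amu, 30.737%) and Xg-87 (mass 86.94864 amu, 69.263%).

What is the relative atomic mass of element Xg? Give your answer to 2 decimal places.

The abundance-weighted mean is 0.30737 × 84.99217 + 0.69263 × 86.94864
= 26.124043 + 60.223237 = 86.347280 amu

86.35 amu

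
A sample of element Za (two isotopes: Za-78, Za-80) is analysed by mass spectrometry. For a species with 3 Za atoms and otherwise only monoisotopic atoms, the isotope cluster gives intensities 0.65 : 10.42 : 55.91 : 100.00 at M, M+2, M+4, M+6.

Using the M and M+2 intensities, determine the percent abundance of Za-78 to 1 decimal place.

15.8%

Write p for the Za-78 fraction. I(M+2)/I(M) = [C(3,1)·p^2·(1−p)] / p^3 = 3·(1−p)/p = 10.42/0.65 = 16.0308
(1−p)/p = 16.0308/3 = 5.3436  ⇒  p = 1/(1 + 5.3436) = 0.1576
Za-78: 15.8%, Za-80: 84.2%.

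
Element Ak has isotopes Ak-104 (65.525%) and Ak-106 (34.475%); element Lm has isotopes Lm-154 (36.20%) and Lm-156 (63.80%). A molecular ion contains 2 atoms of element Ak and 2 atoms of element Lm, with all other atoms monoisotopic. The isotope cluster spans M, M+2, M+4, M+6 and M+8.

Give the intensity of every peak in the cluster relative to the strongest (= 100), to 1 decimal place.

14.1 : 64.5 : 100.0 : 59.8 : 12.1

Element Ak pattern (n=2): 0.42935256 : 0.45179487 : 0.11885256
Element Lm pattern (n=2): 0.131044 : 0.461912 : 0.407044
Convolve the two distributions (both contribute in 2-u steps):
  M: 0.42935256×0.131044 = 0.056264
  M+2: 0.42935256×0.461912 + 0.45179487×0.131044 = 0.257528
  M+4: 0.42935256×0.407044 + 0.45179487×0.461912 + 0.11885256×0.131044 = 0.399030
  M+6: 0.45179487×0.407044 + 0.11885256×0.461912 = 0.238800
  M+8: 0.11885256×0.407044 = 0.048378
Scale to base peak (0.399030) = 100: 14.1 : 64.5 : 100.0 : 59.8 : 12.1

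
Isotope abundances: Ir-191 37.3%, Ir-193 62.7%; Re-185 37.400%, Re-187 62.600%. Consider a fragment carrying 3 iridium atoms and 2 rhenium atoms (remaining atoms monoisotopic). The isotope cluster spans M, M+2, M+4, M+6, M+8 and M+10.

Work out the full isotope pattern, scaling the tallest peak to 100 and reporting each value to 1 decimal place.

Iridium pattern (n=3): 0.05189512 : 0.26170165 : 0.43991135 : 0.24649188
Rhenium pattern (n=2): 0.139876 : 0.468248 : 0.391876
Convolve the two distributions (both contribute in 2-u steps):
  M: 0.05189512×0.139876 = 0.007259
  M+2: 0.05189512×0.468248 + 0.26170165×0.139876 = 0.060906
  M+4: 0.05189512×0.391876 + 0.26170165×0.468248 + 0.43991135×0.139876 = 0.204411
  M+6: 0.26170165×0.391876 + 0.43991135×0.468248 + 0.24649188×0.139876 = 0.343021
  M+8: 0.43991135×0.391876 + 0.24649188×0.468248 = 0.287810
  M+10: 0.24649188×0.391876 = 0.096594
Scale to base peak (0.343021) = 100: 2.1 : 17.8 : 59.6 : 100.0 : 83.9 : 28.2

2.1 : 17.8 : 59.6 : 100.0 : 83.9 : 28.2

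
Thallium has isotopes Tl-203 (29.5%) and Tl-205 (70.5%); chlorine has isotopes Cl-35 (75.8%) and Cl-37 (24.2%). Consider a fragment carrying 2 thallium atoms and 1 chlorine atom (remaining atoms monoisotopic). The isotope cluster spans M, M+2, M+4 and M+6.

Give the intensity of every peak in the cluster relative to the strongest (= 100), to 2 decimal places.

13.82 : 70.45 : 100.00 : 25.19

Thallium pattern (n=2): 0.087025 : 0.41595 : 0.497025
Chlorine pattern (n=1): 0.7580 : 0.2420
Convolve the two distributions (both contribute in 2-u steps):
  M: 0.087025×0.7580 = 0.065965
  M+2: 0.087025×0.2420 + 0.41595×0.7580 = 0.336350
  M+4: 0.41595×0.2420 + 0.497025×0.7580 = 0.477405
  M+6: 0.497025×0.2420 = 0.120280
Scale to base peak (0.477405) = 100: 13.82 : 70.45 : 100.00 : 25.19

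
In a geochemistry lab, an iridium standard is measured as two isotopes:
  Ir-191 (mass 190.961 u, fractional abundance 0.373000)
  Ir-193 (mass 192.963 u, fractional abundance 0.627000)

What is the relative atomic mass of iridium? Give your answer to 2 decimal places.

Average mass = Σ (abundance × isotope mass) = 0.373000 × 190.961 + 0.627000 × 192.963
= 71.2285 + 120.9878 = 192.2163 u

192.22 u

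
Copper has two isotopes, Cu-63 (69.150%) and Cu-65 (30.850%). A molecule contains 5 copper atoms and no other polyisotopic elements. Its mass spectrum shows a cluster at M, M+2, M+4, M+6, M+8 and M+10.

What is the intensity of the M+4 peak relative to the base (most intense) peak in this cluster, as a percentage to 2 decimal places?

Term probabilities: M 0.1581, M+2 0.3527, M+4 0.3147, M+6 0.1404, M+8 0.0313, M+10 0.0028. Base peak = M+2.
P(M+2) = C(5,1) × 0.69150^4 × 0.30850^1 = 5 × 0.2286487 × 0.3085 = 0.352691 (base)
P(M+4) = C(5,2) × 0.69150^3 × 0.30850^2 = 10 × 0.33065611 × 0.09517225 = 0.314693
Relative intensity = 0.314693 / 0.352691 × 100 = 89.23

89.23%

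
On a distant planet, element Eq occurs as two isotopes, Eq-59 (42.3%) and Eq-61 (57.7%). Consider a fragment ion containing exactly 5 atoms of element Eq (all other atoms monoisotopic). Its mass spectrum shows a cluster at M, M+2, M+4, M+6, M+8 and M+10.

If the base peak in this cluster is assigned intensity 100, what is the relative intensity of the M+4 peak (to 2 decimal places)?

73.31

(0.423 + 0.577)^5 gives M 0.0135, M+2 0.0924, M+4 0.2520, M+6 0.3437, M+8 0.2344, M+10 0.0640; the largest is M+6.
P(M+6) = C(5,3) × 0.423^2 × 0.577^3 = 10 × 0.178929 × 0.19210003 = 0.343723 (base)
P(M+4) = C(5,2) × 0.423^3 × 0.577^2 = 10 × 0.07568697 × 0.332929 = 0.251984
Relative intensity = 0.251984 / 0.343723 × 100 = 73.31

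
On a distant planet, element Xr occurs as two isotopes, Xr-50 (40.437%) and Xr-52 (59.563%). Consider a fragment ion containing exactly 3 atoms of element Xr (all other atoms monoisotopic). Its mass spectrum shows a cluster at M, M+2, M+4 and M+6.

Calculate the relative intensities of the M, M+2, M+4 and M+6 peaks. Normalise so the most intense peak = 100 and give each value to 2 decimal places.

15.36 : 67.89 : 100.00 : 49.10

Expanding (0.40437 + 0.59563)^3:
P(M) = 0.40437^3 = 0.066121
P(M+2) = 3 × 0.40437^2 × 0.59563^1 = 0.292183
P(M+4) = 3 × 0.40437^1 × 0.59563^2 = 0.430381
P(M+6) = 0.59563^3 = 0.211315
The M+4 peak is largest (0.430381); scaling to 100 gives 15.36 : 67.89 : 100.00 : 49.10.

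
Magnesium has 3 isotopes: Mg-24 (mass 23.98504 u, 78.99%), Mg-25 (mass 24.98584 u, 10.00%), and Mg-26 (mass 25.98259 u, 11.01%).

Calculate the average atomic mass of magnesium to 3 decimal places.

24.305 u

Ar = Σ fᵢ·mᵢ = 0.7899 × 23.98504 + 0.1000 × 24.98584 + 0.1101 × 25.98259
= 18.945783 + 2.498584 + 2.860683 = 24.305050 u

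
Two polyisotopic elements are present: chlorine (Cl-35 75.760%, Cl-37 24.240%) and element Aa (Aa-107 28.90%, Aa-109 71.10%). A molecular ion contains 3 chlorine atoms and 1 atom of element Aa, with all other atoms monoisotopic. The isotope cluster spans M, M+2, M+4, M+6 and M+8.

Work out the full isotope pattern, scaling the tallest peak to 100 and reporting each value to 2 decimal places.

29.24 : 100.00 : 78.03 : 23.05 : 2.36

Chlorine pattern (n=3): 0.4348304 : 0.41738208 : 0.13354464 : 0.01424288
Element Aa pattern (n=1): 0.2890 : 0.7110
Convolve the two distributions (both contribute in 2-u steps):
  M: 0.4348304×0.2890 = 0.125666
  M+2: 0.4348304×0.7110 + 0.41738208×0.2890 = 0.429788
  M+4: 0.41738208×0.7110 + 0.13354464×0.2890 = 0.335353
  M+6: 0.13354464×0.7110 + 0.01424288×0.2890 = 0.099066
  M+8: 0.01424288×0.7110 = 0.010127
Scale to base peak (0.429788) = 100: 29.24 : 100.00 : 78.03 : 23.05 : 2.36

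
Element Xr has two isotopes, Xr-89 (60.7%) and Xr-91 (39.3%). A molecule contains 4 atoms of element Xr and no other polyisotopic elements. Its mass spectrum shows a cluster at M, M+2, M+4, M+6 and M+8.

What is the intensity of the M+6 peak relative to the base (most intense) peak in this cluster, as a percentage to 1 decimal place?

(0.607 + 0.393)^4 gives M 0.1358, M+2 0.3516, M+4 0.3414, M+6 0.1474, M+8 0.0239; the largest is M+2.
P(M+2) = C(4,1) × 0.607^3 × 0.393^1 = 4 × 0.22364854 × 0.3930 = 0.351576 (base)
P(M+6) = C(4,3) × 0.607^1 × 0.393^3 = 4 × 0.6070 × 0.06069846 = 0.147376
Relative intensity = 0.147376 / 0.351576 × 100 = 41.9

41.9%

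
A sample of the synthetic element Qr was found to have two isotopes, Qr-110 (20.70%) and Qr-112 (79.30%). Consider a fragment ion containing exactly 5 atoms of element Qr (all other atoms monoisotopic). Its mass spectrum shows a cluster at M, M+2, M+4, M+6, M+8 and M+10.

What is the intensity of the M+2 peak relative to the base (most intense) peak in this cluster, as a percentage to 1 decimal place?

Term probabilities: M 0.0004, M+2 0.0073, M+4 0.0558, M+6 0.2137, M+8 0.4093, M+10 0.3136. Base peak = M+8.
P(M+8) = C(5,4) × 0.2070^1 × 0.7930^4 = 5 × 0.2070 × 0.39545106 = 0.409292 (base)
P(M+2) = C(5,1) × 0.2070^4 × 0.7930^1 = 5 × 0.00183604 × 0.7930 = 0.007280
Relative intensity = 0.007280 / 0.409292 × 100 = 1.8

1.8%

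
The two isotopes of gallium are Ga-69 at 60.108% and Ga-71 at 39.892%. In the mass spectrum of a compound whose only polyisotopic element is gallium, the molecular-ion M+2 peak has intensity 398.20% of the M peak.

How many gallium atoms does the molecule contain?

6

With n Ga atoms, P(M+2)/P(M) = C(n,1)·p^(n−1)q / p^n = n·q/p = n · 0.39892/0.60108.
n = 3.9820 × 0.60108/0.39892 = 6.00 ≈ 6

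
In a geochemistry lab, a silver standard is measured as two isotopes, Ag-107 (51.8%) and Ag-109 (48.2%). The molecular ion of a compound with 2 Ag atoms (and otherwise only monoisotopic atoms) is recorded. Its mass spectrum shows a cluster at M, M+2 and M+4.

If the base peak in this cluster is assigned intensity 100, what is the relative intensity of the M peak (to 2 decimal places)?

53.73

Term probabilities: M 0.2683, M+2 0.4994, M+4 0.2323. Base peak = M+2.
P(M+2) = C(2,1) × 0.518^1 × 0.482^1 = 2 × 0.5180 × 0.4820 = 0.499352 (base)
P(M) = C(2,0) × 0.518^2 × 0.482^0 = 1 × 0.268324 × 1.0000 = 0.268324
Relative intensity = 0.268324 / 0.499352 × 100 = 53.73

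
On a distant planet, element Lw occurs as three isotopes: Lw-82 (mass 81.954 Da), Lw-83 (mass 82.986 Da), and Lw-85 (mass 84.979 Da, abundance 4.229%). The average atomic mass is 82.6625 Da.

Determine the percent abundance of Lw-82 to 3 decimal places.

The remaining 95.771% is split between Lw-82 (fraction x) and Lw-83 (fraction 0.95771 − x).
Substituting: 81.954x + 82.986(0.95771 − x) = 79.06873809
(81.954 − 82.986)x = -0.40778397  ⇒  x = 0.39514, y = 0.56257
Lw-82: 39.514%, Lw-83: 56.257%.

39.514%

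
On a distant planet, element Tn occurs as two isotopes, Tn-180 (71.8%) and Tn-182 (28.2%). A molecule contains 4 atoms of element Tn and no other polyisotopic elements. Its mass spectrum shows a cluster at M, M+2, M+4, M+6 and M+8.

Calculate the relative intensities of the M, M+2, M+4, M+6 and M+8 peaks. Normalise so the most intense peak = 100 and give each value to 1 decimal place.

63.7 : 100.0 : 58.9 : 15.4 : 1.5

The 4 Tn atoms are independent, so intensities follow the terms of (0.718 + 0.282)^4.
P(M) = 0.718^4 = 0.265765
P(M+2) = 4 × 0.718^3 × 0.282^1 = 0.417525
P(M+4) = 6 × 0.718^2 × 0.282^2 = 0.245979
P(M+6) = 4 × 0.718^1 × 0.282^3 = 0.064407
P(M+8) = 0.282^4 = 0.006324
The M+2 peak is largest (0.417525); scaling to 100 gives 63.7 : 100.0 : 58.9 : 15.4 : 1.5.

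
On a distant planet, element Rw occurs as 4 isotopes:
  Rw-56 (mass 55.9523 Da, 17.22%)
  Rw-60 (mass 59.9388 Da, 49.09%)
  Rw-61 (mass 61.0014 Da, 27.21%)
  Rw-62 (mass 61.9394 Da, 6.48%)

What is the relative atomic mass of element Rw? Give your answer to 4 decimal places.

59.6711 Da

The abundance-weighted mean is 0.1722 × 55.9523 + 0.4909 × 59.9388 + 0.2721 × 61.0014 + 0.0648 × 61.9394
= 9.63499 + 29.42396 + 16.59848 + 4.01367 = 59.67110 Da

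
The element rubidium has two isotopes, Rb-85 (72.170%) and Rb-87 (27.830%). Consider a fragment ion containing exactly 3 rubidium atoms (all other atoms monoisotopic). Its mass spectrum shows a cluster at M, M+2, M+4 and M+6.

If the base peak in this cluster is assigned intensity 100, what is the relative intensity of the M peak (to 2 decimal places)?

Binomial terms of (0.72170 + 0.27830)^3: M 0.3759, M+2 0.4349, M+4 0.1677, M+6 0.0216 → M+2 is the base peak.
P(M+2) = C(3,1) × 0.72170^2 × 0.27830^1 = 3 × 0.52085089 × 0.2783 = 0.434858 (base)
P(M) = C(3,0) × 0.72170^3 × 0.27830^0 = 1 × 0.37589809 × 1.0000 = 0.375898
Relative intensity = 0.375898 / 0.434858 × 100 = 86.44

86.44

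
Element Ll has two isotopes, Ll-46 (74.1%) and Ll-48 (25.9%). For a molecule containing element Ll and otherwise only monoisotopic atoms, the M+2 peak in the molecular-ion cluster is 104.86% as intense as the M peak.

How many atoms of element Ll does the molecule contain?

For n independent Ll atoms, I(M+2)/I(M) = n · (abundance Ll-48) / (abundance Ll-46) = n · 0.259/0.741.
n = 1.0486 × 0.741/0.259 = 3.00 ≈ 3

3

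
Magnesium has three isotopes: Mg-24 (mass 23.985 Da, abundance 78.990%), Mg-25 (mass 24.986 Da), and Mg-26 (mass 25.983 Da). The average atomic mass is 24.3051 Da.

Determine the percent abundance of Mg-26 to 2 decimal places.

11.01%

Let x and y be the fractions of Mg-25 and Mg-26. Then x + y = 1 − 0.78990 = 0.21010 and 24.986x + 25.983y = 24.3051 − 0.78990×23.985 = 5.3593485.
Substituting: 24.986x + 25.983(0.21010 − x) = 5.3593485
(24.986 − 25.983)x = -0.0996798  ⇒  x = 0.09998, y = 0.11012
Mg-25: 10.00%, Mg-26: 11.01%.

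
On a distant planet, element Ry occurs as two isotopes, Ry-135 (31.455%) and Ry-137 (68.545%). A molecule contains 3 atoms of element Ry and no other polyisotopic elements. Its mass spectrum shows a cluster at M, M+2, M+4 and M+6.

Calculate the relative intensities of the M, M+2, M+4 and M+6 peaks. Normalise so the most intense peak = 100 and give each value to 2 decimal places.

The 3 Ry atoms are independent, so intensities follow the terms of (0.31455 + 0.68545)^3.
P(M) = 0.31455^3 = 0.031122
P(M+2) = 3 × 0.31455^2 × 0.68545^1 = 0.203459
P(M+4) = 3 × 0.31455^1 × 0.68545^2 = 0.443366
P(M+6) = 0.68545^3 = 0.322053
The M+4 peak is largest (0.443366); scaling to 100 gives 7.02 : 45.89 : 100.00 : 72.64.

7.02 : 45.89 : 100.00 : 72.64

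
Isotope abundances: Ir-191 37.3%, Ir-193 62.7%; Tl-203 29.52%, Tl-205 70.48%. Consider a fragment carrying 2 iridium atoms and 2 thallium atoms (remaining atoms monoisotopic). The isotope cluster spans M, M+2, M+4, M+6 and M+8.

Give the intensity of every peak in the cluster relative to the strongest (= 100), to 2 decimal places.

Iridium pattern (n=2): 0.139129 : 0.467742 : 0.393129
Thallium pattern (n=2): 0.08714304 : 0.41611392 : 0.49674304
Convolve the two distributions (both contribute in 2-u steps):
  M: 0.139129×0.08714304 = 0.012124
  M+2: 0.139129×0.41611392 + 0.467742×0.08714304 = 0.098654
  M+4: 0.139129×0.49674304 + 0.467742×0.41611392 + 0.393129×0.08714304 = 0.298004
  M+6: 0.467742×0.49674304 + 0.393129×0.41611392 = 0.395934
  M+8: 0.393129×0.49674304 = 0.195284
Scale to base peak (0.395934) = 100: 3.06 : 24.92 : 75.27 : 100.00 : 49.32

3.06 : 24.92 : 75.27 : 100.00 : 49.32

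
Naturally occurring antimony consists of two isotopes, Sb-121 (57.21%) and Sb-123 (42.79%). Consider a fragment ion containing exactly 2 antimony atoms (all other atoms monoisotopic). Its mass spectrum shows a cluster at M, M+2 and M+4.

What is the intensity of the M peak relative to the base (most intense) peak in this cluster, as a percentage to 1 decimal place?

Term probabilities: M 0.3273, M+2 0.4896, M+4 0.1831. Base peak = M+2.
P(M+2) = C(2,1) × 0.5721^1 × 0.4279^1 = 2 × 0.5721 × 0.4279 = 0.489603 (base)
P(M) = C(2,0) × 0.5721^2 × 0.4279^0 = 1 × 0.32729841 × 1.0000 = 0.327298
Relative intensity = 0.327298 / 0.489603 × 100 = 66.8

66.8%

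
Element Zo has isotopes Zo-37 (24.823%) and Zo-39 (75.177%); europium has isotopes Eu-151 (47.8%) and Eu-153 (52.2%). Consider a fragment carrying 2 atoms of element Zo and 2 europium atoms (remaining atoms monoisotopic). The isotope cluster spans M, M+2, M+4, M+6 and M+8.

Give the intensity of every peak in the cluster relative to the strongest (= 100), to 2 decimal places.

3.67 : 30.24 : 86.56 : 100.00 : 40.13

Element Zo pattern (n=2): 0.06161813 : 0.37322373 : 0.56515813
Europium pattern (n=2): 0.228484 : 0.499032 : 0.272484
Convolve the two distributions (both contribute in 2-u steps):
  M: 0.06161813×0.228484 = 0.014079
  M+2: 0.06161813×0.499032 + 0.37322373×0.228484 = 0.116025
  M+4: 0.06161813×0.272484 + 0.37322373×0.499032 + 0.56515813×0.228484 = 0.332170
  M+6: 0.37322373×0.272484 + 0.56515813×0.499032 = 0.383729
  M+8: 0.56515813×0.272484 = 0.153997
Scale to base peak (0.383729) = 100: 3.67 : 30.24 : 86.56 : 100.00 : 40.13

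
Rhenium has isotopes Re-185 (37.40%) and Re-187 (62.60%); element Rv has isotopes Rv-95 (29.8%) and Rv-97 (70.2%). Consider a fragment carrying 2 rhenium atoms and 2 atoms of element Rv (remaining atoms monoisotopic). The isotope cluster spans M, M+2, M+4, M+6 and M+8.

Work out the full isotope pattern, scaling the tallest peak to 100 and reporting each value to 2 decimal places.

Rhenium pattern (n=2): 0.139876 : 0.468248 : 0.391876
Element Rv pattern (n=2): 0.088804 : 0.418392 : 0.492804
Convolve the two distributions (both contribute in 2-u steps):
  M: 0.139876×0.088804 = 0.012422
  M+2: 0.139876×0.418392 + 0.468248×0.088804 = 0.100105
  M+4: 0.139876×0.492804 + 0.468248×0.418392 + 0.391876×0.088804 = 0.299643
  M+6: 0.468248×0.492804 + 0.391876×0.418392 = 0.394712
  M+8: 0.391876×0.492804 = 0.193118
Scale to base peak (0.394712) = 100: 3.15 : 25.36 : 75.91 : 100.00 : 48.93

3.15 : 25.36 : 75.91 : 100.00 : 48.93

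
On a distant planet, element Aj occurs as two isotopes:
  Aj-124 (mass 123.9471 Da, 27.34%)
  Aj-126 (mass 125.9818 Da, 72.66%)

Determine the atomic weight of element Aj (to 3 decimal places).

125.426 Da

The abundance-weighted mean is 0.2734 × 123.9471 + 0.7266 × 125.9818
= 33.88714 + 91.53838 = 125.42552 Da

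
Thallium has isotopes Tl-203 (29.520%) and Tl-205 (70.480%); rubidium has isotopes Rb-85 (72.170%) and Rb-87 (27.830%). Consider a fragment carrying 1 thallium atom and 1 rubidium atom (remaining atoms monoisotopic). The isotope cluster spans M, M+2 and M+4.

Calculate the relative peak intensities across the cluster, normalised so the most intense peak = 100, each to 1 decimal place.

Thallium pattern (n=1): 0.2952 : 0.7048
Rubidium pattern (n=1): 0.7217 : 0.2783
Convolve the two distributions (both contribute in 2-u steps):
  M: 0.2952×0.7217 = 0.213046
  M+2: 0.2952×0.2783 + 0.7048×0.7217 = 0.590808
  M+4: 0.7048×0.2783 = 0.196146
Scale to base peak (0.590808) = 100: 36.1 : 100.0 : 33.2

36.1 : 100.0 : 33.2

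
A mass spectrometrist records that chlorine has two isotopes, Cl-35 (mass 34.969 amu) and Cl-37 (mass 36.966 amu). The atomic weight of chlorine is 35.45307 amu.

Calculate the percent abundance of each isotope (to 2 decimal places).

Cl-35: 75.76%, Cl-37: 24.24%

Writing the weighted mean with unknown fraction x of Cl-35:
34.969·x + 36.966·(1 − x) = 35.45307
(34.969 − 36.966)·x = 35.45307 − 36.966
x = -1.51293 / -1.997 = 0.75760 → 75.76% Cl-35, 24.24% Cl-37.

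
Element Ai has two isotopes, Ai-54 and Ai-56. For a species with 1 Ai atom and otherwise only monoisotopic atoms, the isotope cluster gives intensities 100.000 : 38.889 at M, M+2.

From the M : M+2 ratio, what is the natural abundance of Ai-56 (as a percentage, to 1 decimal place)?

28.0%

Let p = fractional abundance of Ai-54. I(M+2)/I(M) = [C(1,1)·p^0·(1−p)] / p^1 = 1·(1−p)/p = 38.889/100.000 = 0.3889
(1−p)/p = 0.3889/1 = 0.3889  ⇒  p = 1/(1 + 0.3889) = 0.7200
Ai-54: 72.0%, Ai-56: 28.0%.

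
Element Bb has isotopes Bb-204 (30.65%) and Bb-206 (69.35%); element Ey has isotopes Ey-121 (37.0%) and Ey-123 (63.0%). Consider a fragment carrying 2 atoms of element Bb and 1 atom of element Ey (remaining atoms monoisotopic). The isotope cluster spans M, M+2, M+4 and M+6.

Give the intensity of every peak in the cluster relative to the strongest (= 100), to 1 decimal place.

Element Bb pattern (n=2): 0.09394225 : 0.4251155 : 0.48094225
Element Ey pattern (n=1): 0.3700 : 0.6300
Convolve the two distributions (both contribute in 2-u steps):
  M: 0.09394225×0.3700 = 0.034759
  M+2: 0.09394225×0.6300 + 0.4251155×0.3700 = 0.216476
  M+4: 0.4251155×0.6300 + 0.48094225×0.3700 = 0.445771
  M+6: 0.48094225×0.6300 = 0.302994
Scale to base peak (0.445771) = 100: 7.8 : 48.6 : 100.0 : 68.0

7.8 : 48.6 : 100.0 : 68.0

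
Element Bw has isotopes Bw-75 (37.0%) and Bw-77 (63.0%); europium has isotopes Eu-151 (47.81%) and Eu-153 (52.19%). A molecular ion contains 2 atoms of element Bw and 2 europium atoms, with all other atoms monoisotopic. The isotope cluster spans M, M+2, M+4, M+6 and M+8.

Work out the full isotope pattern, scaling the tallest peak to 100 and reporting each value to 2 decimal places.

8.68 : 48.49 : 100.00 : 90.13 : 29.97

Element Bw pattern (n=2): 0.1369 : 0.4662 : 0.3969
Europium pattern (n=2): 0.22857961 : 0.49904078 : 0.27237961
Convolve the two distributions (both contribute in 2-u steps):
  M: 0.1369×0.22857961 = 0.031293
  M+2: 0.1369×0.49904078 + 0.4662×0.22857961 = 0.174882
  M+4: 0.1369×0.27237961 + 0.4662×0.49904078 + 0.3969×0.22857961 = 0.360665
  M+6: 0.4662×0.27237961 + 0.3969×0.49904078 = 0.325053
  M+8: 0.3969×0.27237961 = 0.108107
Scale to base peak (0.360665) = 100: 8.68 : 48.49 : 100.00 : 90.13 : 29.97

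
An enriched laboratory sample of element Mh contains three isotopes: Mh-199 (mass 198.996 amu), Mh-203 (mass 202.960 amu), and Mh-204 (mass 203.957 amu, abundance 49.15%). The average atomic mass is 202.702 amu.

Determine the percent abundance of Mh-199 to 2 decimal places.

18.87%

The remaining 50.85% is split between Mh-199 (fraction x) and Mh-203 (fraction 0.5085 − x).
Substituting: 198.996x + 202.960(0.5085 − x) = 102.4571345
(198.996 − 202.960)x = -0.7480255  ⇒  x = 0.18870, y = 0.31980
Mh-199: 18.87%, Mh-203: 31.98%.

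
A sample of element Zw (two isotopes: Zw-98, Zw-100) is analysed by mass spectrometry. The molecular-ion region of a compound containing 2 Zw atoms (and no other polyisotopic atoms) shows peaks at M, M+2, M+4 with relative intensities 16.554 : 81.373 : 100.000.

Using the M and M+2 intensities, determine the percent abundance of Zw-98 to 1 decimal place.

28.9%

If p is the fraction of Zw that is Zw-98, then I(M+2)/I(M) = [C(2,1)·p^1·(1−p)] / p^2 = 2·(1−p)/p = 81.373/16.554 = 4.9156
(1−p)/p = 4.9156/2 = 2.4578  ⇒  p = 1/(1 + 2.4578) = 0.2892
Zw-98: 28.9%, Zw-100: 71.1%.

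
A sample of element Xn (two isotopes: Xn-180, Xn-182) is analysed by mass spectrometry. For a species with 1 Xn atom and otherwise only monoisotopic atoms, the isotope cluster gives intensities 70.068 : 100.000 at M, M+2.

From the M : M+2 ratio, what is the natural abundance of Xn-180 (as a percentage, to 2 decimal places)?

Write p for the Xn-180 fraction. I(M+2)/I(M) = [C(1,1)·p^0·(1−p)] / p^1 = 1·(1−p)/p = 100.000/70.068 = 1.4272
(1−p)/p = 1.4272/1 = 1.4272  ⇒  p = 1/(1 + 1.4272) = 0.4120
Xn-180: 41.20%, Xn-182: 58.80%.

41.20%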